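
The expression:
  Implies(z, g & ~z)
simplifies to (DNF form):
~z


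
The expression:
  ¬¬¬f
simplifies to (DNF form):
¬f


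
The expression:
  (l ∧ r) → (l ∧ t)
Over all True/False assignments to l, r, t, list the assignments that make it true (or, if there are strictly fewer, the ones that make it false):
is false only for:
  l=True, r=True, t=False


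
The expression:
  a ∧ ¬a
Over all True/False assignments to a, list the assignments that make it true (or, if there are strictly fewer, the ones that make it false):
is never true.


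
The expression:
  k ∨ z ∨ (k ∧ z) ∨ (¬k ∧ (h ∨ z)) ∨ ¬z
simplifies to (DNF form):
True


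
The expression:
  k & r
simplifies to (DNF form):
k & r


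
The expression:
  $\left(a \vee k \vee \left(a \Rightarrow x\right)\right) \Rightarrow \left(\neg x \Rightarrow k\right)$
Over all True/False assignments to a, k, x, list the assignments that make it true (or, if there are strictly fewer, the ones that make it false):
is false only for:
  a=False, k=False, x=False;
  a=True, k=False, x=False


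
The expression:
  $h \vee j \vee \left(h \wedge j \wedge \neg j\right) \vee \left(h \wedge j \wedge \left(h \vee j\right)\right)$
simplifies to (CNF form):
$h \vee j$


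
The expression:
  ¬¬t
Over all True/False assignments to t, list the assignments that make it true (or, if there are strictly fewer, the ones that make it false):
is true only for:
  t=True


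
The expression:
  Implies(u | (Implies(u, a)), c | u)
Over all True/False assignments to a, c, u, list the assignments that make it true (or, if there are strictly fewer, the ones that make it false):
is false only for:
  a=False, c=False, u=False;
  a=True, c=False, u=False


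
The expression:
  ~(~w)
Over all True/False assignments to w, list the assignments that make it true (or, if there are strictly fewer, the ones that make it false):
is true only for:
  w=True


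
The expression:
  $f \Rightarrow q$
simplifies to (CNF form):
$q \vee \neg f$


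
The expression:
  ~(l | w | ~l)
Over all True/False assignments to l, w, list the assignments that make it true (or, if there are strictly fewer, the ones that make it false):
is never true.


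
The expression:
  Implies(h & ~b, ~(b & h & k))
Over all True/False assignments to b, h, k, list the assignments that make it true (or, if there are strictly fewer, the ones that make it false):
is always true.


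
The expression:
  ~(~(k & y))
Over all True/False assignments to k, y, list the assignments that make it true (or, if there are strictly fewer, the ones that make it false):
is true only for:
  k=True, y=True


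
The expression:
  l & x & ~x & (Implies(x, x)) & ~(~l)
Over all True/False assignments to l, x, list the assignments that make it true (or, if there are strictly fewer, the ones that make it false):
is never true.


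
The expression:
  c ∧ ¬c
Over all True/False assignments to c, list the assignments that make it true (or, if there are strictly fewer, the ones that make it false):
is never true.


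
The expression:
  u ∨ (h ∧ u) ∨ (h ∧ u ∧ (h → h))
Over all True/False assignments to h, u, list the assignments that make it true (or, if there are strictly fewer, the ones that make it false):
is true only for:
  h=False, u=True;
  h=True, u=True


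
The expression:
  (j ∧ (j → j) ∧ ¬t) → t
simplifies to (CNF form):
t ∨ ¬j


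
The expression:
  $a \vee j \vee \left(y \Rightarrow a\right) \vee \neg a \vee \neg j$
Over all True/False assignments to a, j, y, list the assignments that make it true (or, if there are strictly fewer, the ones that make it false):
is always true.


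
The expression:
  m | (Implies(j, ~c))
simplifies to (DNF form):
m | ~c | ~j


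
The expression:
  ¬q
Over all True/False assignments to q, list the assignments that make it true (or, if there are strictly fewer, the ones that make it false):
is true only for:
  q=False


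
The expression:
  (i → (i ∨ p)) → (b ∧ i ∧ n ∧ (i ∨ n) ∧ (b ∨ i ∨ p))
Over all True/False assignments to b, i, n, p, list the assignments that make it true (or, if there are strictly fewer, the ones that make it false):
is true only for:
  b=True, i=True, n=True, p=False;
  b=True, i=True, n=True, p=True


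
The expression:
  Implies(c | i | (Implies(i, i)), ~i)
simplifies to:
~i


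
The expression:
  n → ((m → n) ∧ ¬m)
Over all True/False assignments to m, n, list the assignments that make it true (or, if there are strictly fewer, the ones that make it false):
is false only for:
  m=True, n=True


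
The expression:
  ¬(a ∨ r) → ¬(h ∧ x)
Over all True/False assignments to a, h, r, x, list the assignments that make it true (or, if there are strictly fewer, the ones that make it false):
is false only for:
  a=False, h=True, r=False, x=True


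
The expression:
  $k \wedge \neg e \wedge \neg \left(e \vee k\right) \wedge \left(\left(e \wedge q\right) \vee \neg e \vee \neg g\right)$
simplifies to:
$\text{False}$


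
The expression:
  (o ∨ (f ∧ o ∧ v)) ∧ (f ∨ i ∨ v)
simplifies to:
o ∧ (f ∨ i ∨ v)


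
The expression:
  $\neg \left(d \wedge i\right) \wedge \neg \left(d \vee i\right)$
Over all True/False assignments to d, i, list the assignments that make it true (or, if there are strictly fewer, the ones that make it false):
is true only for:
  d=False, i=False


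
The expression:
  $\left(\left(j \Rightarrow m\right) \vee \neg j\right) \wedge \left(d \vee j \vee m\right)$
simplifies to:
$m \vee \left(d \wedge \neg j\right)$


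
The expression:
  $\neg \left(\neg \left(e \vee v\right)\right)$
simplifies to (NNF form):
$e \vee v$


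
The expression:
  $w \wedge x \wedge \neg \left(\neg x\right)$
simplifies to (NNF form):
$w \wedge x$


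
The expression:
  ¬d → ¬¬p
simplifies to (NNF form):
d ∨ p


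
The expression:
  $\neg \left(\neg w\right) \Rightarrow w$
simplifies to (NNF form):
$\text{True}$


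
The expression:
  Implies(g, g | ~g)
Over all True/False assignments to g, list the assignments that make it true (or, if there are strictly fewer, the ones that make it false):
is always true.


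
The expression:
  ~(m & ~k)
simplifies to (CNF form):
k | ~m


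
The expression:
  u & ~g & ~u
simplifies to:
False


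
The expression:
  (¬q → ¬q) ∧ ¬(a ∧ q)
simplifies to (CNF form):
¬a ∨ ¬q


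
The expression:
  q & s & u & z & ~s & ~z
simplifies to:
False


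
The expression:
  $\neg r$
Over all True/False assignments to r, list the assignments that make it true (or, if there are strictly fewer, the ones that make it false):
is true only for:
  r=False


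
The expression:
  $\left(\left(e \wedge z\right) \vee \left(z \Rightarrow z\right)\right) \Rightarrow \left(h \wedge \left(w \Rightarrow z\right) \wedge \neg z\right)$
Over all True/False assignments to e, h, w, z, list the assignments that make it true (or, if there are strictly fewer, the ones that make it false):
is true only for:
  e=False, h=True, w=False, z=False;
  e=True, h=True, w=False, z=False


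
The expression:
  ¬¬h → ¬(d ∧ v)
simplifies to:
¬d ∨ ¬h ∨ ¬v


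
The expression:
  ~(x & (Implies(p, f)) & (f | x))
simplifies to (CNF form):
(p | ~x) & (~f | ~x)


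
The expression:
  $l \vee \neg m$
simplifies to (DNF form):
$l \vee \neg m$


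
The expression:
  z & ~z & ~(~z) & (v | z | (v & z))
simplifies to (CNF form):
False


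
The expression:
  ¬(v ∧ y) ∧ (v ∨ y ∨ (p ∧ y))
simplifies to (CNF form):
(v ∨ y) ∧ (¬v ∨ ¬y)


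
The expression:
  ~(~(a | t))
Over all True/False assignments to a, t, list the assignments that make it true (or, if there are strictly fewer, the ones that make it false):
is false only for:
  a=False, t=False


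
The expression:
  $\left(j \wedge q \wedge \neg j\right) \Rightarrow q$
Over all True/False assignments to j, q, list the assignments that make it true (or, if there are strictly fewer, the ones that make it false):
is always true.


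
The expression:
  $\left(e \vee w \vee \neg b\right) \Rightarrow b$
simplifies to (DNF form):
$b$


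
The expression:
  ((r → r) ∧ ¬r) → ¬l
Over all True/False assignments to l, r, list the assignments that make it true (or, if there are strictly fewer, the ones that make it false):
is false only for:
  l=True, r=False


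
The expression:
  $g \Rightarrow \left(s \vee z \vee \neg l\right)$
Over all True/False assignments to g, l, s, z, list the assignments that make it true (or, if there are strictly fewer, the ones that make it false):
is false only for:
  g=True, l=True, s=False, z=False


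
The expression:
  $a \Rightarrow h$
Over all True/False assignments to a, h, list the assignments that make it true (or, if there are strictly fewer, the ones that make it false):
is false only for:
  a=True, h=False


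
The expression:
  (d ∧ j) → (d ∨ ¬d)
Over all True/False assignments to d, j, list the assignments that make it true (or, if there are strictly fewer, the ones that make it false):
is always true.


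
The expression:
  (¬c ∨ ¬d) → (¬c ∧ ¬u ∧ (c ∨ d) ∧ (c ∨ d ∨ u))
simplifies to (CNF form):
d ∧ (c ∨ ¬u)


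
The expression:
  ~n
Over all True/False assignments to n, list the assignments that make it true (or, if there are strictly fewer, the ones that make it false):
is true only for:
  n=False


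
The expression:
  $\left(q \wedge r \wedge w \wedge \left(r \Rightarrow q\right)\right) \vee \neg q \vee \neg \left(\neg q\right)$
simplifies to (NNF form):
$\text{True}$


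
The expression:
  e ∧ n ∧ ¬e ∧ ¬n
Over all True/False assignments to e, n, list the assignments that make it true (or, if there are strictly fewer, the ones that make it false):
is never true.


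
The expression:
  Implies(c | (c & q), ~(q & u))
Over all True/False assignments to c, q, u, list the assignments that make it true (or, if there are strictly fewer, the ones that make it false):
is false only for:
  c=True, q=True, u=True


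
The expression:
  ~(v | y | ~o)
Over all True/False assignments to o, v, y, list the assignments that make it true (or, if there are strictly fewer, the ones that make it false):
is true only for:
  o=True, v=False, y=False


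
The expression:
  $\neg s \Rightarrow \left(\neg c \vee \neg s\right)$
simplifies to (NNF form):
$\text{True}$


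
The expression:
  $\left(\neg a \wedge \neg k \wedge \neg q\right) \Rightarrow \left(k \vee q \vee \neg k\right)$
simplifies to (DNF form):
$\text{True}$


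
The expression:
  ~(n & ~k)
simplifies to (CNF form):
k | ~n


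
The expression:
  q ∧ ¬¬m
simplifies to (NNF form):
m ∧ q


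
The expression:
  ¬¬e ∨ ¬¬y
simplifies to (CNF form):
e ∨ y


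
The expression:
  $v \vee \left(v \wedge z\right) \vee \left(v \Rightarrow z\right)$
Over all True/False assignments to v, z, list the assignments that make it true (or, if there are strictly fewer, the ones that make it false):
is always true.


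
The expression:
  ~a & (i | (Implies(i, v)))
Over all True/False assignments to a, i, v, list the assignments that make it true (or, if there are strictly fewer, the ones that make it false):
is true only for:
  a=False, i=False, v=False;
  a=False, i=False, v=True;
  a=False, i=True, v=False;
  a=False, i=True, v=True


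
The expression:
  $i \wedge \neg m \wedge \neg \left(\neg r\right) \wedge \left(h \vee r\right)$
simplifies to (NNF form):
$i \wedge r \wedge \neg m$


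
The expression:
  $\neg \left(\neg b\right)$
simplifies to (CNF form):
$b$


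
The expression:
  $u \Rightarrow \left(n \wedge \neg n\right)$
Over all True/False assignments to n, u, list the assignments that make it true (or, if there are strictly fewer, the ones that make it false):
is true only for:
  n=False, u=False;
  n=True, u=False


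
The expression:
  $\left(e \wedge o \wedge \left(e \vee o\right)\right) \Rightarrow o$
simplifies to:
$\text{True}$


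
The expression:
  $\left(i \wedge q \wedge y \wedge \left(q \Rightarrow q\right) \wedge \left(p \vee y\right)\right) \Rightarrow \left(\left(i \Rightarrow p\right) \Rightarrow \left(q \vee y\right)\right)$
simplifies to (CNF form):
$\text{True}$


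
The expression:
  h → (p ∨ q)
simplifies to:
p ∨ q ∨ ¬h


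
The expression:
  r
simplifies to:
r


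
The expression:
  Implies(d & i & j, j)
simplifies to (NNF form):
True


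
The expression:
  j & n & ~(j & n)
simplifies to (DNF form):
False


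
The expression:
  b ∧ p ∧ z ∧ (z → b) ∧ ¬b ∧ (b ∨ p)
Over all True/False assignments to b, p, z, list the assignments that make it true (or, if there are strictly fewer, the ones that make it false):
is never true.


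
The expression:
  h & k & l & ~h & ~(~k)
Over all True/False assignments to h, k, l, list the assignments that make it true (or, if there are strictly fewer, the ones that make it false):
is never true.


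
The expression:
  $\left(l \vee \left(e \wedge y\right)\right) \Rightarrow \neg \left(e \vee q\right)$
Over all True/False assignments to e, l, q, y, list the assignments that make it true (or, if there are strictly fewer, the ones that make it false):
is true only for:
  e=False, l=False, q=False, y=False;
  e=False, l=False, q=False, y=True;
  e=False, l=False, q=True, y=False;
  e=False, l=False, q=True, y=True;
  e=False, l=True, q=False, y=False;
  e=False, l=True, q=False, y=True;
  e=True, l=False, q=False, y=False;
  e=True, l=False, q=True, y=False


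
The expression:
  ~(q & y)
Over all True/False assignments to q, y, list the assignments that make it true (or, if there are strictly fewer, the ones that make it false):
is false only for:
  q=True, y=True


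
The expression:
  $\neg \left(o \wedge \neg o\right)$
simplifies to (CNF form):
$\text{True}$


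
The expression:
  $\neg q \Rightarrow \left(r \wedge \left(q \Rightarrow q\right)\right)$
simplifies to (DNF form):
$q \vee r$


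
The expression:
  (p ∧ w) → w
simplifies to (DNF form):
True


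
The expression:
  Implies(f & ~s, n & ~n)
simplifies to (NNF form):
s | ~f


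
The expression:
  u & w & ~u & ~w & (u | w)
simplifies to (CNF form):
False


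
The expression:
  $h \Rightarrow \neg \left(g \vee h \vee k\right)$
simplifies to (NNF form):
$\neg h$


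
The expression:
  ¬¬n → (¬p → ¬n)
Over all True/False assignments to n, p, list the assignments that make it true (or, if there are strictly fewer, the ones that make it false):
is false only for:
  n=True, p=False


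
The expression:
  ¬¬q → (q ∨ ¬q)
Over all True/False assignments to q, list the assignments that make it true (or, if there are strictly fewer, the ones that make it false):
is always true.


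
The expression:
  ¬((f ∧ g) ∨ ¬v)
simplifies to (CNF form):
v ∧ (¬f ∨ ¬g)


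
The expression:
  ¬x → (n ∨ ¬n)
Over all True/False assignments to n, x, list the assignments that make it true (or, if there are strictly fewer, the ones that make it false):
is always true.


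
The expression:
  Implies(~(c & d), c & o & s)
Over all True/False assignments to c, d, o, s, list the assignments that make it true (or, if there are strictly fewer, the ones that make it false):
is true only for:
  c=True, d=False, o=True, s=True;
  c=True, d=True, o=False, s=False;
  c=True, d=True, o=False, s=True;
  c=True, d=True, o=True, s=False;
  c=True, d=True, o=True, s=True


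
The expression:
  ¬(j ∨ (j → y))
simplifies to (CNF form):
False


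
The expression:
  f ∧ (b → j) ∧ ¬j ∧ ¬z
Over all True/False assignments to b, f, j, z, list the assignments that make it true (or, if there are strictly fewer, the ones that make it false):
is true only for:
  b=False, f=True, j=False, z=False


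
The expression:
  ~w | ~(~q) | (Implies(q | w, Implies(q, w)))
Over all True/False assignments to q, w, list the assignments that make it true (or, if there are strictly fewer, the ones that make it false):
is always true.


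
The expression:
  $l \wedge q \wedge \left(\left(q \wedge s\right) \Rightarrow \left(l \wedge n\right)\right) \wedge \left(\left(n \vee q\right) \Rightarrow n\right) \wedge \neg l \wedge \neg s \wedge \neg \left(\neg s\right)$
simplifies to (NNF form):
$\text{False}$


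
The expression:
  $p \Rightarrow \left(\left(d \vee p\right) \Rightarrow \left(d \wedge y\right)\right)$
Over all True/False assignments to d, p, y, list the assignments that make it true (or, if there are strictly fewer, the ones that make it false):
is false only for:
  d=False, p=True, y=False;
  d=False, p=True, y=True;
  d=True, p=True, y=False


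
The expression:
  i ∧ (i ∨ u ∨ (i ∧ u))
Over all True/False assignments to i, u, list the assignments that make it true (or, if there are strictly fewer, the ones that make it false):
is true only for:
  i=True, u=False;
  i=True, u=True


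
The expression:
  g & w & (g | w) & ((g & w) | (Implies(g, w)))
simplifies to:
g & w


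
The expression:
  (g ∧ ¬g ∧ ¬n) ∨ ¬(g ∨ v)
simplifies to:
¬g ∧ ¬v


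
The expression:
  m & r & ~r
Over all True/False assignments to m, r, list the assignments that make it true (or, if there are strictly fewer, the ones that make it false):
is never true.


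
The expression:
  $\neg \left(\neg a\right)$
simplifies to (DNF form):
$a$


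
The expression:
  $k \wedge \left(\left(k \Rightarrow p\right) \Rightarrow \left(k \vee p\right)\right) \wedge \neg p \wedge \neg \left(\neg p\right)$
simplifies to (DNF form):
$\text{False}$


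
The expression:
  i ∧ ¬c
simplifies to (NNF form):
i ∧ ¬c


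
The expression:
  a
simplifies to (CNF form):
a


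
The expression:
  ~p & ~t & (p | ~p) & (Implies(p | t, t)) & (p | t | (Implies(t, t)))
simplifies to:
~p & ~t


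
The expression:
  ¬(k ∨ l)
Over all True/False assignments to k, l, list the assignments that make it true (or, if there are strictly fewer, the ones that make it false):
is true only for:
  k=False, l=False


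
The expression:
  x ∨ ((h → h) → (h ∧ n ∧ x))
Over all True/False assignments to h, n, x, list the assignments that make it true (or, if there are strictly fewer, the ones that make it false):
is true only for:
  h=False, n=False, x=True;
  h=False, n=True, x=True;
  h=True, n=False, x=True;
  h=True, n=True, x=True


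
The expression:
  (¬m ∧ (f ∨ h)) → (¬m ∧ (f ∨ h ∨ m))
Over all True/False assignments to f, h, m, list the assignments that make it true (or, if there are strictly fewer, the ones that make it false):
is always true.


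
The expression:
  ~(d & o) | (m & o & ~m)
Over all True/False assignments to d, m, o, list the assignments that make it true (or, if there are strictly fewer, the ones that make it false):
is false only for:
  d=True, m=False, o=True;
  d=True, m=True, o=True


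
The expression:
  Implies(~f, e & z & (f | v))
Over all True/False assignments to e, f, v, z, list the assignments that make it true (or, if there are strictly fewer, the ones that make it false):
is false only for:
  e=False, f=False, v=False, z=False;
  e=False, f=False, v=False, z=True;
  e=False, f=False, v=True, z=False;
  e=False, f=False, v=True, z=True;
  e=True, f=False, v=False, z=False;
  e=True, f=False, v=False, z=True;
  e=True, f=False, v=True, z=False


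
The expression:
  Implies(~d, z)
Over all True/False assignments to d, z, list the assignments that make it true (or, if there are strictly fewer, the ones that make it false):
is false only for:
  d=False, z=False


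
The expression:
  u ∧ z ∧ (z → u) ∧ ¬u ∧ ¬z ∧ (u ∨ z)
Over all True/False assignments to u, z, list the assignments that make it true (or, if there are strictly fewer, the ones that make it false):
is never true.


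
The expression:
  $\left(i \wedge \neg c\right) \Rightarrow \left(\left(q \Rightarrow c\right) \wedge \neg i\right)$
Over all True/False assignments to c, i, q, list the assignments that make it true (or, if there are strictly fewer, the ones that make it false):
is false only for:
  c=False, i=True, q=False;
  c=False, i=True, q=True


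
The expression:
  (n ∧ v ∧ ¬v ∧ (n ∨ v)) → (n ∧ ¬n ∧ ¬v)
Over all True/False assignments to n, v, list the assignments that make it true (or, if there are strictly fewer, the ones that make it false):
is always true.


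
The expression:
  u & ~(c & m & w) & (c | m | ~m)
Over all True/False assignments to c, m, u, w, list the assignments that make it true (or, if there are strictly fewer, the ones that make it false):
is true only for:
  c=False, m=False, u=True, w=False;
  c=False, m=False, u=True, w=True;
  c=False, m=True, u=True, w=False;
  c=False, m=True, u=True, w=True;
  c=True, m=False, u=True, w=False;
  c=True, m=False, u=True, w=True;
  c=True, m=True, u=True, w=False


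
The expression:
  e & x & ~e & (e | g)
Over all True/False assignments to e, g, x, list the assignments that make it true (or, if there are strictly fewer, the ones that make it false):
is never true.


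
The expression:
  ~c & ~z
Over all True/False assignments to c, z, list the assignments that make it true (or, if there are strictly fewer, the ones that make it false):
is true only for:
  c=False, z=False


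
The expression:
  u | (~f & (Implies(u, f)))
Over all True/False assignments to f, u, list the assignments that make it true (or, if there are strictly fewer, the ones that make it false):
is false only for:
  f=True, u=False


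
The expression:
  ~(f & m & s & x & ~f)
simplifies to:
True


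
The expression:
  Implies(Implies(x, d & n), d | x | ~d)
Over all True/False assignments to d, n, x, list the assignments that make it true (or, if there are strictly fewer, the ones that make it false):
is always true.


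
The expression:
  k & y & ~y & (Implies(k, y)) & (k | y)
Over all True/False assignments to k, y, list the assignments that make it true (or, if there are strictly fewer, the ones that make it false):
is never true.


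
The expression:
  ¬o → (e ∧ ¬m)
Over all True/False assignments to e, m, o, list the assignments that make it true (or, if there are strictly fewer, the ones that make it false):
is false only for:
  e=False, m=False, o=False;
  e=False, m=True, o=False;
  e=True, m=True, o=False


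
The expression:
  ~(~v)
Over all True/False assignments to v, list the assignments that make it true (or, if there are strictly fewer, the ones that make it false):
is true only for:
  v=True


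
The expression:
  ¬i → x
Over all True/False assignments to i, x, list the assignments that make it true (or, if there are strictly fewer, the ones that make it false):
is false only for:
  i=False, x=False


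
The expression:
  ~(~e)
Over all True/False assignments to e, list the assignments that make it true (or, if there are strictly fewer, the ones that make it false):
is true only for:
  e=True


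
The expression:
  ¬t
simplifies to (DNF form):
¬t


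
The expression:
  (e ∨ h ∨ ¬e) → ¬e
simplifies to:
¬e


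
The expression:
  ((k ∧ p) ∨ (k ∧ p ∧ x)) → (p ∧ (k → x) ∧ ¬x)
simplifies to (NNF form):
¬k ∨ ¬p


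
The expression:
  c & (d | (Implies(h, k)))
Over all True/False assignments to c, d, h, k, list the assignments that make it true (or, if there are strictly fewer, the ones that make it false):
is true only for:
  c=True, d=False, h=False, k=False;
  c=True, d=False, h=False, k=True;
  c=True, d=False, h=True, k=True;
  c=True, d=True, h=False, k=False;
  c=True, d=True, h=False, k=True;
  c=True, d=True, h=True, k=False;
  c=True, d=True, h=True, k=True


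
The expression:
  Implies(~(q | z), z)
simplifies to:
q | z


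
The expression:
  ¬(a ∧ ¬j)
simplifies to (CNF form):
j ∨ ¬a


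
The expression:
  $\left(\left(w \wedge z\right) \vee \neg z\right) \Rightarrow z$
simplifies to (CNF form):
$z$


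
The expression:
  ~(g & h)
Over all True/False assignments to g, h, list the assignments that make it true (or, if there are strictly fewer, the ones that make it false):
is false only for:
  g=True, h=True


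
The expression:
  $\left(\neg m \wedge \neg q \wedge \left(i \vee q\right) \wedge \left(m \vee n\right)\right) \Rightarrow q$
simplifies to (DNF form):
$m \vee q \vee \neg i \vee \neg n$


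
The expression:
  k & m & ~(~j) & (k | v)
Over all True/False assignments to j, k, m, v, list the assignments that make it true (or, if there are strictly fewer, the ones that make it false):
is true only for:
  j=True, k=True, m=True, v=False;
  j=True, k=True, m=True, v=True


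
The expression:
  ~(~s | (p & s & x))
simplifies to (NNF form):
s & (~p | ~x)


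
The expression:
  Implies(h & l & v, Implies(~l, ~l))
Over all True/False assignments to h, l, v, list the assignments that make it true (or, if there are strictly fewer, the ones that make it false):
is always true.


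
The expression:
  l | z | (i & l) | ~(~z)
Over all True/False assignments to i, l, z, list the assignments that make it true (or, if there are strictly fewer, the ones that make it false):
is false only for:
  i=False, l=False, z=False;
  i=True, l=False, z=False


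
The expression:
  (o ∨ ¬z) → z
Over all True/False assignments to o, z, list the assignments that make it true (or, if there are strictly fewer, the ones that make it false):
is true only for:
  o=False, z=True;
  o=True, z=True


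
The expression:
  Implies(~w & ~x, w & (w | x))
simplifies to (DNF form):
w | x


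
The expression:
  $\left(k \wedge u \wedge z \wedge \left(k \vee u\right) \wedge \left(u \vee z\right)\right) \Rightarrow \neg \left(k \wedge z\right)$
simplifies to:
$\neg k \vee \neg u \vee \neg z$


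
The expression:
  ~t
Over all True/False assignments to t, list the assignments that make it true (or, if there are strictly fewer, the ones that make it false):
is true only for:
  t=False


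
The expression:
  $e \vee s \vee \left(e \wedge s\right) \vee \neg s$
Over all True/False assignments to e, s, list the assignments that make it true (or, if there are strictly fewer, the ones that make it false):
is always true.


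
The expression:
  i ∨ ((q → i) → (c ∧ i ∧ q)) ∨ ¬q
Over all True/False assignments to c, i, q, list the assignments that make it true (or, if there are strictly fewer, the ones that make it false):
is always true.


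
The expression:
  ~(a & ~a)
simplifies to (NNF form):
True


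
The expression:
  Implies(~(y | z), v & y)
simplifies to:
y | z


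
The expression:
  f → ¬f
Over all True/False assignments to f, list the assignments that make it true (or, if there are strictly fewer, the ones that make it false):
is true only for:
  f=False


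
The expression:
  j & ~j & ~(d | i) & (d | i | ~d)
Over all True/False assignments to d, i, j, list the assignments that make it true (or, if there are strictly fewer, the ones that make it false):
is never true.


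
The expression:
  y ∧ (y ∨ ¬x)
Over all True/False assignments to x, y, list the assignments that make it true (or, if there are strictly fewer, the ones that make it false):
is true only for:
  x=False, y=True;
  x=True, y=True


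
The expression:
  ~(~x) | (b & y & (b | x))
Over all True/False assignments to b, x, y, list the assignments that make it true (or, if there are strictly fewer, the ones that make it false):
is false only for:
  b=False, x=False, y=False;
  b=False, x=False, y=True;
  b=True, x=False, y=False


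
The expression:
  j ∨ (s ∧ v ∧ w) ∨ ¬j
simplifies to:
True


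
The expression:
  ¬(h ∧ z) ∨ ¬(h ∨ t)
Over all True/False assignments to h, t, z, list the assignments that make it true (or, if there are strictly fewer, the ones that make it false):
is false only for:
  h=True, t=False, z=True;
  h=True, t=True, z=True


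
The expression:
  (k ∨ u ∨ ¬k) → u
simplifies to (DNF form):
u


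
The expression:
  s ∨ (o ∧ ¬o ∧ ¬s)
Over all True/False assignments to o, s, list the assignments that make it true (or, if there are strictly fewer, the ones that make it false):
is true only for:
  o=False, s=True;
  o=True, s=True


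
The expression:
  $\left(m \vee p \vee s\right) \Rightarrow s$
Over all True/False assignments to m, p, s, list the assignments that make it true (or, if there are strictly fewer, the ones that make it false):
is false only for:
  m=False, p=True, s=False;
  m=True, p=False, s=False;
  m=True, p=True, s=False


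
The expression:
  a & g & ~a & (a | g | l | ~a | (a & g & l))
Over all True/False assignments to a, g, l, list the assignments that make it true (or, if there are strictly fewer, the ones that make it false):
is never true.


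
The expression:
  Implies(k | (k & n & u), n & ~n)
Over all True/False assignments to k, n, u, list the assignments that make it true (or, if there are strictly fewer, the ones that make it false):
is true only for:
  k=False, n=False, u=False;
  k=False, n=False, u=True;
  k=False, n=True, u=False;
  k=False, n=True, u=True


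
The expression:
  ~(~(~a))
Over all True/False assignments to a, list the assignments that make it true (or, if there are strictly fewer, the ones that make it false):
is true only for:
  a=False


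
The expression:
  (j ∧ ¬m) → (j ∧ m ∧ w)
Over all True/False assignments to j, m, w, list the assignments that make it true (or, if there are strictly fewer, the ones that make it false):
is false only for:
  j=True, m=False, w=False;
  j=True, m=False, w=True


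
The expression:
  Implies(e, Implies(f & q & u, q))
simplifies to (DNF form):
True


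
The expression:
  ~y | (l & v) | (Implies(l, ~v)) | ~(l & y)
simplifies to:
True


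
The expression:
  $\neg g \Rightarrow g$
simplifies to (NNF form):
$g$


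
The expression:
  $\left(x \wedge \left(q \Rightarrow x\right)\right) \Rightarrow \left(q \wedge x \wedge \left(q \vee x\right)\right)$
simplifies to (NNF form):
$q \vee \neg x$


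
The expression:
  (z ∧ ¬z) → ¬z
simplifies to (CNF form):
True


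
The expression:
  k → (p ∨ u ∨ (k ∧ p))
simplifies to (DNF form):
p ∨ u ∨ ¬k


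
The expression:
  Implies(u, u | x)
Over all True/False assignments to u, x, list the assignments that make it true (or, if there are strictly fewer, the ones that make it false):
is always true.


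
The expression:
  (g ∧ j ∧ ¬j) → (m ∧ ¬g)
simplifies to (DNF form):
True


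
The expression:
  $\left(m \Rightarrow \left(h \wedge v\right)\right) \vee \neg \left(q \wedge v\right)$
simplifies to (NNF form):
$h \vee \neg m \vee \neg q \vee \neg v$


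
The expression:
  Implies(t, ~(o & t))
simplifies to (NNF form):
~o | ~t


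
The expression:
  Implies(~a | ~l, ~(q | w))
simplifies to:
(a & l) | (~q & ~w)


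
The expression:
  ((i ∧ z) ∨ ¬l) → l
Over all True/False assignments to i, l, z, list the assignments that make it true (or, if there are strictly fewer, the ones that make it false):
is true only for:
  i=False, l=True, z=False;
  i=False, l=True, z=True;
  i=True, l=True, z=False;
  i=True, l=True, z=True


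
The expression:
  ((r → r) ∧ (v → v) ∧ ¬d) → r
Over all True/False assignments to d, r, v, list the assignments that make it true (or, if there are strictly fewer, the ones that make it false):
is false only for:
  d=False, r=False, v=False;
  d=False, r=False, v=True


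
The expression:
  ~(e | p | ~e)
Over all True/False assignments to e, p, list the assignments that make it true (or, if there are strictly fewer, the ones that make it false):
is never true.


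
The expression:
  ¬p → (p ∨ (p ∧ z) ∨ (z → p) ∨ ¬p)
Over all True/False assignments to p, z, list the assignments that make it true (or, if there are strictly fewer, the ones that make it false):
is always true.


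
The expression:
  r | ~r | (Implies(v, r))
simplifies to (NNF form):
True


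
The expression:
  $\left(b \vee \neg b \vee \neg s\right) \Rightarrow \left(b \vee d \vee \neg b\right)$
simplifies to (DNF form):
$\text{True}$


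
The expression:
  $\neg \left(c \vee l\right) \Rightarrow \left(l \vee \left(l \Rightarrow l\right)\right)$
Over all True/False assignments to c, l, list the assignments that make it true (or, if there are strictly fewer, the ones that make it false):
is always true.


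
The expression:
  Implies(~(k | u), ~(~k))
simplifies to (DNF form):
k | u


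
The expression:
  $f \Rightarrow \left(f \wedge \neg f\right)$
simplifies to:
$\neg f$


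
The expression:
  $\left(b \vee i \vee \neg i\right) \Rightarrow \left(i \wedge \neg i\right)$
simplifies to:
$\text{False}$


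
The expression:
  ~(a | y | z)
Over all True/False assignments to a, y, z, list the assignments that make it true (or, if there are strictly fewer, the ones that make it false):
is true only for:
  a=False, y=False, z=False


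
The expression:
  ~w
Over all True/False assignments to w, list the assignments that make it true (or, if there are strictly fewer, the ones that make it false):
is true only for:
  w=False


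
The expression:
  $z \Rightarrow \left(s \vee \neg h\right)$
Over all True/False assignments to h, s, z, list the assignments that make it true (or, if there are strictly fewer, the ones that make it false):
is false only for:
  h=True, s=False, z=True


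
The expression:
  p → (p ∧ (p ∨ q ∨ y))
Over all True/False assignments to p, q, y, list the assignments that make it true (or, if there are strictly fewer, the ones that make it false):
is always true.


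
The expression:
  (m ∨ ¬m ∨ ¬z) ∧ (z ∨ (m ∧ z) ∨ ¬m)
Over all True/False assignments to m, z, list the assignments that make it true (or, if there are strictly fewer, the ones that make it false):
is false only for:
  m=True, z=False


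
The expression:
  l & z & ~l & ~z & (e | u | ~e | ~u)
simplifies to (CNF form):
False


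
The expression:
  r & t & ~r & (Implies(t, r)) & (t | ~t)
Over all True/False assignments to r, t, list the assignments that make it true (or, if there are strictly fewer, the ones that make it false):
is never true.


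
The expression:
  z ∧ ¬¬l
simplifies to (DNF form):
l ∧ z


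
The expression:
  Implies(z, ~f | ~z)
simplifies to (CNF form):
~f | ~z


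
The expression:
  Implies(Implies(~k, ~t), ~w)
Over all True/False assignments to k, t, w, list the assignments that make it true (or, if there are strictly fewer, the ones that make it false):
is false only for:
  k=False, t=False, w=True;
  k=True, t=False, w=True;
  k=True, t=True, w=True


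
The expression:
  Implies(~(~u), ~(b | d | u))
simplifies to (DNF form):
~u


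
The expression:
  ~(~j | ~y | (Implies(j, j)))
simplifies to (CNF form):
False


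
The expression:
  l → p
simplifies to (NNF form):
p ∨ ¬l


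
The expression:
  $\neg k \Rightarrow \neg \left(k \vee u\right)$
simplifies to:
$k \vee \neg u$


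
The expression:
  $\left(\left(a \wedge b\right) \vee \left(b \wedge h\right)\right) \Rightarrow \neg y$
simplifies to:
$\left(\neg a \wedge \neg h\right) \vee \neg b \vee \neg y$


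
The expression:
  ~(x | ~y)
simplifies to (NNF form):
y & ~x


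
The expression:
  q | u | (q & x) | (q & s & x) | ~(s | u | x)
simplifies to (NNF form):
q | u | (~s & ~x)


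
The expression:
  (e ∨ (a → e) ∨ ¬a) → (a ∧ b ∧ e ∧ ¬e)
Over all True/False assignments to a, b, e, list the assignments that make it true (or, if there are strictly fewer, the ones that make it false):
is true only for:
  a=True, b=False, e=False;
  a=True, b=True, e=False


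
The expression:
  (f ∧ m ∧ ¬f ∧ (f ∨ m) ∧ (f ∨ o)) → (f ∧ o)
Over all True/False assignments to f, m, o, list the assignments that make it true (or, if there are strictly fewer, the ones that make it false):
is always true.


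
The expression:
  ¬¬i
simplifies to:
i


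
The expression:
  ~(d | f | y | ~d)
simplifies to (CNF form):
False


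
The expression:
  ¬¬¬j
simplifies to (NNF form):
¬j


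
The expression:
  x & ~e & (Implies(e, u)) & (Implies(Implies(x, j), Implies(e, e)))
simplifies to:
x & ~e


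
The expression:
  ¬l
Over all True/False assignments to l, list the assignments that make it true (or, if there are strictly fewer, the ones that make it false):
is true only for:
  l=False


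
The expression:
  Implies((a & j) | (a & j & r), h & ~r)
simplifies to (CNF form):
(h | ~a | ~j) & (~a | ~j | ~r)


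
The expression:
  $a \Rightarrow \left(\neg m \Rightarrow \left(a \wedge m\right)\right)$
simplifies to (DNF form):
$m \vee \neg a$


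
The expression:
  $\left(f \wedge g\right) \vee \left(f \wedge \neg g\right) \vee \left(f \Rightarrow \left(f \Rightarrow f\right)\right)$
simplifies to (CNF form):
$\text{True}$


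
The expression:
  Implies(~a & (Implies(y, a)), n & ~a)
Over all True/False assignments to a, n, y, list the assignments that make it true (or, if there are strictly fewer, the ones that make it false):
is false only for:
  a=False, n=False, y=False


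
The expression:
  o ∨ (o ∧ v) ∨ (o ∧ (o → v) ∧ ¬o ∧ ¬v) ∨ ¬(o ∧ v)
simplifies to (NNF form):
True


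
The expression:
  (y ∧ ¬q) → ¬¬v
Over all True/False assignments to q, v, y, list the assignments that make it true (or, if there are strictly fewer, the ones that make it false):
is false only for:
  q=False, v=False, y=True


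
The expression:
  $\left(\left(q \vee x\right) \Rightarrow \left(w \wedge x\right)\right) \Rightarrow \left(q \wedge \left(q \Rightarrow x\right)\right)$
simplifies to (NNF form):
$q \vee \left(x \wedge \neg w\right)$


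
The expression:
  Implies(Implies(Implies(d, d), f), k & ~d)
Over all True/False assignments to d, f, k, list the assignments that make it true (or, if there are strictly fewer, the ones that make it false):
is false only for:
  d=False, f=True, k=False;
  d=True, f=True, k=False;
  d=True, f=True, k=True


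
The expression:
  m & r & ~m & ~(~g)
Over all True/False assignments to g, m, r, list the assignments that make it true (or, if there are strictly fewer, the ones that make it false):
is never true.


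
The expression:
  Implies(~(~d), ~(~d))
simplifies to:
True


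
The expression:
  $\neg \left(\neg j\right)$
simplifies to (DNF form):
$j$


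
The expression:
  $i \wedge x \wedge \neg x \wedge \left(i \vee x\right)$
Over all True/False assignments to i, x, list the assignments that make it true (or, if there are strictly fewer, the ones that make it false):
is never true.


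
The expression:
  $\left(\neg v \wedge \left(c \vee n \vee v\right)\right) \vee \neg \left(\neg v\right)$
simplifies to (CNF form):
$c \vee n \vee v$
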